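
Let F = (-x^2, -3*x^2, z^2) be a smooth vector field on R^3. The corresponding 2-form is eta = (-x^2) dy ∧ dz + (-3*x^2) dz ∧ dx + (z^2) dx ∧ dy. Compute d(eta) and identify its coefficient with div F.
d(eta) = (-2*x + 2*z) dx ∧ dy ∧ dz; div F = -2*x + 2*z

For a 2-form in R^3 of the form above, applying d gives a 3-form with coefficient ∂P/∂x + ∂Q/∂y + ∂R/∂z:
  ∂P/∂x = -2*x
  ∂Q/∂y = 0
  ∂R/∂z = 2*z
Sum = -2*x + 2*z, which is exactly div F.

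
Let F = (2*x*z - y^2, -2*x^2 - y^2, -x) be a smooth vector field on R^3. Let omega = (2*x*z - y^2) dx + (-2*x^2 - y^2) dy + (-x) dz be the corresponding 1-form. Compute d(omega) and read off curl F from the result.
d(omega) = (0) dy ∧ dz + (2*x + 1) dz ∧ dx + (-4*x + 2*y) dx ∧ dy; curl F = (0, 2*x + 1, -4*x + 2*y)

d omega = sum_{i<j} (∂f_j/∂x_i - ∂f_i/∂x_j) dx_i ∧ dx_j. Under the identification (dy ∧ dz, dz ∧ dx, dx ∧ dy) ↔ (e_x, e_y, e_z), the coefficients are exactly the components of curl F. Compute:
  ∂R/∂y - ∂Q/∂z = (0) - (0) = 0
  ∂P/∂z - ∂R/∂x = (2*x) - (-1) = 2*x + 1
  ∂Q/∂x - ∂P/∂y = (-4*x) - (-2*y) = -4*x + 2*y.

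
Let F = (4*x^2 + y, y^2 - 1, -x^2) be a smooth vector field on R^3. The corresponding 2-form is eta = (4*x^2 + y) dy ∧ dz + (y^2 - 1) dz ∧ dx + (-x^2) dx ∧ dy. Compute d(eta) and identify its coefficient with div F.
d(eta) = (8*x + 2*y) dx ∧ dy ∧ dz; div F = 8*x + 2*y

For a 2-form in R^3 of the form above, applying d gives a 3-form with coefficient ∂P/∂x + ∂Q/∂y + ∂R/∂z:
  ∂P/∂x = 8*x
  ∂Q/∂y = 2*y
  ∂R/∂z = 0
Sum = 8*x + 2*y, which is exactly div F.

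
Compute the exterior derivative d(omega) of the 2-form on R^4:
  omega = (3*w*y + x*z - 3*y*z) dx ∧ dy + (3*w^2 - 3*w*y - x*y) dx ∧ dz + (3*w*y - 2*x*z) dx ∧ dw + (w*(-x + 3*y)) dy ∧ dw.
d(omega) = (3*w + 2*x - 3*y) dx ∧ dy ∧ dz + (-4*w + 3*y) dx ∧ dy ∧ dw + (6*w + 2*x - 3*y) dx ∧ dz ∧ dw

For a 2-form omega = sum_{i<j} g_{ij} dx_i ∧ dx_j, the exterior derivative is
  d(omega) = sum_{i<j} d(g_{ij}) ∧ dx_i ∧ dx_j = sum_{i<j, k} (∂g_{ij}/∂x_k) dx_k ∧ dx_i ∧ dx_j.
Expand each term, using dx_k ∧ dx_i ∧ dx_j = sgn(permutation) dx_{(a)} ∧ dx_{(b)} ∧ dx_{(c)} with (a < b < c) sorted:
  d(3*w*y + x*z - 3*y*z) includes (∂/∂z)(3*w*y + x*z - 3*y*z) dz = (x - 3*y) dz, which multiplied by dx ∧ dy gives (x - 3*y) dx ∧ dy ∧ dz
  d(3*w*y + x*z - 3*y*z) includes (∂/∂w)(3*w*y + x*z - 3*y*z) dw = (3*y) dw, which multiplied by dx ∧ dy gives (3*y) dx ∧ dy ∧ dw
  d(3*w^2 - 3*w*y - x*y) includes (∂/∂y)(3*w^2 - 3*w*y - x*y) dy = (-3*w - x) dy, which multiplied by dx ∧ dz gives (3*w + x) dx ∧ dy ∧ dz
  d(3*w^2 - 3*w*y - x*y) includes (∂/∂w)(3*w^2 - 3*w*y - x*y) dw = (6*w - 3*y) dw, which multiplied by dx ∧ dz gives (6*w - 3*y) dx ∧ dz ∧ dw
  d(3*w*y - 2*x*z) includes (∂/∂y)(3*w*y - 2*x*z) dy = (3*w) dy, which multiplied by dx ∧ dw gives (-3*w) dx ∧ dy ∧ dw
  d(3*w*y - 2*x*z) includes (∂/∂z)(3*w*y - 2*x*z) dz = (-2*x) dz, which multiplied by dx ∧ dw gives (2*x) dx ∧ dz ∧ dw
  d(w*(-x + 3*y)) includes (∂/∂x)(w*(-x + 3*y)) dx = (-w) dx, which multiplied by dy ∧ dw gives (-w) dx ∧ dy ∧ dw
Collecting like 3-forms: d(omega) = (3*w + 2*x - 3*y) dx ∧ dy ∧ dz + (-4*w + 3*y) dx ∧ dy ∧ dw + (6*w + 2*x - 3*y) dx ∧ dz ∧ dw.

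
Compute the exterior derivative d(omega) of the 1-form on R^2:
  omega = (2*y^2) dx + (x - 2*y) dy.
d(omega) = (1 - 4*y) dx ∧ dy

For a 1-form omega = sum_i f_i dx_i, the exterior derivative is
  d(omega) = sum_{i < j} (∂f_j/∂x_i - ∂f_i/∂x_j) dx_i ∧ dx_j.
  coefficient of dx ∧ dy: ∂f_2/∂x - ∂f_1/∂y = ∂(x - 2*y)/∂x - ∂(2*y^2)/∂y = 1 - 4*y
Assembling: d(omega) = (1 - 4*y) dx ∧ dy.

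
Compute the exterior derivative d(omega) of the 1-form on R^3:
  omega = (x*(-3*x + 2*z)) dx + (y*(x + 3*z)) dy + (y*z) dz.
d(omega) = (y) dx ∧ dy + (-2*x) dx ∧ dz + (-3*y + z) dy ∧ dz

For a 1-form omega = sum_i f_i dx_i, the exterior derivative is
  d(omega) = sum_{i < j} (∂f_j/∂x_i - ∂f_i/∂x_j) dx_i ∧ dx_j.
  coefficient of dx ∧ dy: ∂f_2/∂x - ∂f_1/∂y = ∂(y*(x + 3*z))/∂x - ∂(x*(-3*x + 2*z))/∂y = y
  coefficient of dx ∧ dz: ∂f_3/∂x - ∂f_1/∂z = ∂(y*z)/∂x - ∂(x*(-3*x + 2*z))/∂z = -2*x
  coefficient of dy ∧ dz: ∂f_3/∂y - ∂f_2/∂z = ∂(y*z)/∂y - ∂(y*(x + 3*z))/∂z = -3*y + z
Assembling: d(omega) = (y) dx ∧ dy + (-2*x) dx ∧ dz + (-3*y + z) dy ∧ dz.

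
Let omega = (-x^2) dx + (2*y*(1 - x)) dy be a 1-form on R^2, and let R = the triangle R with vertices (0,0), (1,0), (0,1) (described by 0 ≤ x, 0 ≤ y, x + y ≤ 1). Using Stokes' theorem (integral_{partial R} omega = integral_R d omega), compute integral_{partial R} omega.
integral_(partial R) omega = -1/3

Stokes: integral_partial_R omega = integral_R d omega with d omega = (∂Q/∂x - ∂P/∂y) dx ∧ dy.
  ∂Q/∂x = -2*y
  ∂P/∂y = 0
  integrand = ∂Q/∂x - ∂P/∂y = -2*y.
Integrating over R: integral_0^1 integral_0^{1-x} (-2*y) dy dx = -1/3.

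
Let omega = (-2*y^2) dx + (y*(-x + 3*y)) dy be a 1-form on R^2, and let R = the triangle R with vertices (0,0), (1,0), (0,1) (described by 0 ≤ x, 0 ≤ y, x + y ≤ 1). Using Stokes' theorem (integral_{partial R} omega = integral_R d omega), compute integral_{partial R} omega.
integral_(partial R) omega = 1/2

Stokes: integral_partial_R omega = integral_R d omega with d omega = (∂Q/∂x - ∂P/∂y) dx ∧ dy.
  ∂Q/∂x = -y
  ∂P/∂y = -4*y
  integrand = ∂Q/∂x - ∂P/∂y = 3*y.
Integrating over R: integral_0^1 integral_0^{1-x} (3*y) dy dx = 1/2.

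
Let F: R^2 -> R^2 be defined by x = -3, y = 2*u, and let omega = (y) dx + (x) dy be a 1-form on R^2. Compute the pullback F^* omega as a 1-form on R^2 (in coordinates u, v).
F^* omega = (-6) du

Using F^*(f dg) = (f ∘ F) d(g ∘ F), substitute each coordinate x_i by F_i(u, v) in f_i, and replace dx_i by d F_i = (∂F_i/∂u) du + (∂F_i/∂v) dv.
  For the x component: f_1(F) = 2*u; d F_1 = (0) du + (0) dv
  For the y component: f_2(F) = -3; d F_2 = (2) du + (0) dv
Combining and collecting du, dv coefficients:
  coeff of du: -6
  coeff of dv: 0
F^* omega = (-6) du.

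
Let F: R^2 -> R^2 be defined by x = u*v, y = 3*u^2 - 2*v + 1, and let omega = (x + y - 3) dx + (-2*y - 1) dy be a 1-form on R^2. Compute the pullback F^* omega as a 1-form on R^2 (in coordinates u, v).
F^* omega = (-36*u^3 + 3*u^2*v + u*v^2 + 24*u*v - 18*u - 2*v^2 - 2*v) du + (3*u^3 + u^2*v + 12*u^2 - 2*u*v - 2*u - 8*v + 6) dv

Using F^*(f dg) = (f ∘ F) d(g ∘ F), substitute each coordinate x_i by F_i(u, v) in f_i, and replace dx_i by d F_i = (∂F_i/∂u) du + (∂F_i/∂v) dv.
  For the x component: f_1(F) = 3*u^2 + u*v - 2*v - 2; d F_1 = (v) du + (u) dv
  For the y component: f_2(F) = -6*u^2 + 4*v - 3; d F_2 = (6*u) du + (-2) dv
Combining and collecting du, dv coefficients:
  coeff of du: -36*u^3 + 3*u^2*v + u*v^2 + 24*u*v - 18*u - 2*v^2 - 2*v
  coeff of dv: 3*u^3 + u^2*v + 12*u^2 - 2*u*v - 2*u - 8*v + 6
F^* omega = (-36*u^3 + 3*u^2*v + u*v^2 + 24*u*v - 18*u - 2*v^2 - 2*v) du + (3*u^3 + u^2*v + 12*u^2 - 2*u*v - 2*u - 8*v + 6) dv.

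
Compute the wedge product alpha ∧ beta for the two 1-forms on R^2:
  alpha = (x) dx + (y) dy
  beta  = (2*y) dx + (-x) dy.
alpha ∧ beta = (-x^2 - 2*y^2) dx ∧ dy

Distribute the wedge, using dx_i ∧ dx_j = -dx_j ∧ dx_i and dx_i ∧ dx_i = 0. For each pair (i, j) with i < j, the coefficient of dx_i ∧ dx_j in alpha ∧ beta is (alpha_i * beta_j - alpha_j * beta_i). Collecting: alpha ∧ beta = (-x^2 - 2*y^2) dx ∧ dy.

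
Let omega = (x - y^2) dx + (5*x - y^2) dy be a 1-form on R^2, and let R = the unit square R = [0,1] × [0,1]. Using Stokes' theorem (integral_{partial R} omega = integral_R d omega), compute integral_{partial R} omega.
integral_(partial R) omega = 6

Stokes: integral_partial_R omega = integral_R d omega with d omega = (∂Q/∂x - ∂P/∂y) dx ∧ dy.
  ∂Q/∂x = 5
  ∂P/∂y = -2*y
  integrand = ∂Q/∂x - ∂P/∂y = 2*y + 5.
Integrating over R: integral_0^1 integral_0^1 (2*y + 5) dx dy = 6.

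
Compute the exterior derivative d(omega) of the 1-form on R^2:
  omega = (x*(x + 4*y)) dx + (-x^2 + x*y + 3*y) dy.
d(omega) = (-6*x + y) dx ∧ dy

For a 1-form omega = sum_i f_i dx_i, the exterior derivative is
  d(omega) = sum_{i < j} (∂f_j/∂x_i - ∂f_i/∂x_j) dx_i ∧ dx_j.
  coefficient of dx ∧ dy: ∂f_2/∂x - ∂f_1/∂y = ∂(-x^2 + x*y + 3*y)/∂x - ∂(x*(x + 4*y))/∂y = -6*x + y
Assembling: d(omega) = (-6*x + y) dx ∧ dy.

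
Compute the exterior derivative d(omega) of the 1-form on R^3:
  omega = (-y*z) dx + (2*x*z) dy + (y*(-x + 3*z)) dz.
d(omega) = (3*z) dx ∧ dy + (-3*x + 3*z) dy ∧ dz

For a 1-form omega = sum_i f_i dx_i, the exterior derivative is
  d(omega) = sum_{i < j} (∂f_j/∂x_i - ∂f_i/∂x_j) dx_i ∧ dx_j.
  coefficient of dx ∧ dy: ∂f_2/∂x - ∂f_1/∂y = ∂(2*x*z)/∂x - ∂(-y*z)/∂y = 3*z
  coefficient of dy ∧ dz: ∂f_3/∂y - ∂f_2/∂z = ∂(y*(-x + 3*z))/∂y - ∂(2*x*z)/∂z = -3*x + 3*z
Assembling: d(omega) = (3*z) dx ∧ dy + (-3*x + 3*z) dy ∧ dz.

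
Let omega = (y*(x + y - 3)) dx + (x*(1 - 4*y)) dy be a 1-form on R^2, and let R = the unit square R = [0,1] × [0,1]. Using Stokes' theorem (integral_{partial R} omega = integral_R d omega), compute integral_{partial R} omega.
integral_(partial R) omega = 1/2

Stokes: integral_partial_R omega = integral_R d omega with d omega = (∂Q/∂x - ∂P/∂y) dx ∧ dy.
  ∂Q/∂x = 1 - 4*y
  ∂P/∂y = x + 2*y - 3
  integrand = ∂Q/∂x - ∂P/∂y = -x - 6*y + 4.
Integrating over R: integral_0^1 integral_0^1 (-x - 6*y + 4) dx dy = 1/2.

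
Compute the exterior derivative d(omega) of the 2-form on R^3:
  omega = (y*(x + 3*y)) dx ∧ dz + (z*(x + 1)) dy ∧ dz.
d(omega) = (-x - 6*y + z) dx ∧ dy ∧ dz

For a 2-form omega = sum_{i<j} g_{ij} dx_i ∧ dx_j, the exterior derivative is
  d(omega) = sum_{i<j} d(g_{ij}) ∧ dx_i ∧ dx_j = sum_{i<j, k} (∂g_{ij}/∂x_k) dx_k ∧ dx_i ∧ dx_j.
Expand each term, using dx_k ∧ dx_i ∧ dx_j = sgn(permutation) dx_{(a)} ∧ dx_{(b)} ∧ dx_{(c)} with (a < b < c) sorted:
  d(y*(x + 3*y)) includes (∂/∂y)(y*(x + 3*y)) dy = (x + 6*y) dy, which multiplied by dx ∧ dz gives (-x - 6*y) dx ∧ dy ∧ dz
  d(z*(x + 1)) includes (∂/∂x)(z*(x + 1)) dx = (z) dx, which multiplied by dy ∧ dz gives (z) dx ∧ dy ∧ dz
Collecting like 3-forms: d(omega) = (-x - 6*y + z) dx ∧ dy ∧ dz.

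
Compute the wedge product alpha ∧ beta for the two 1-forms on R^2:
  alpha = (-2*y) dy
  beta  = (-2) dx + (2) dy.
alpha ∧ beta = (-4*y) dx ∧ dy

Distribute the wedge, using dx_i ∧ dx_j = -dx_j ∧ dx_i and dx_i ∧ dx_i = 0. For each pair (i, j) with i < j, the coefficient of dx_i ∧ dx_j in alpha ∧ beta is (alpha_i * beta_j - alpha_j * beta_i). Collecting: alpha ∧ beta = (-4*y) dx ∧ dy.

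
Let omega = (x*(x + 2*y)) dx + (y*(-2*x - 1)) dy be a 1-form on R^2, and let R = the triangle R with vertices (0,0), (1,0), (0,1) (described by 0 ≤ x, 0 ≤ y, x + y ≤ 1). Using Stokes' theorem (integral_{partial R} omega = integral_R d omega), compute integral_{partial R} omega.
integral_(partial R) omega = -2/3

Stokes: integral_partial_R omega = integral_R d omega with d omega = (∂Q/∂x - ∂P/∂y) dx ∧ dy.
  ∂Q/∂x = -2*y
  ∂P/∂y = 2*x
  integrand = ∂Q/∂x - ∂P/∂y = -2*x - 2*y.
Integrating over R: integral_0^1 integral_0^{1-x} (-2*x - 2*y) dy dx = -2/3.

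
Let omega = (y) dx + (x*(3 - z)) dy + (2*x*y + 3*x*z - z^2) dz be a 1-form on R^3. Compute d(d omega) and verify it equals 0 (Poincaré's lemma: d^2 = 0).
d(d omega) = 0

Step 1: d omega = sum_{i<j} (∂f_j/∂x_i - ∂f_i/∂x_j) dx_i ∧ dx_j:
  coeff of dx ∧ dy: 2 - z
  coeff of dx ∧ dz: 2*y + 3*z
  coeff of dy ∧ dz: 3*x
Step 2: Apply d again to each 2-form coefficient. The only possible 3-form in R^3 is dx ∧ dy ∧ dz, with coefficient
  ∂(coeff of dy∧dz)/∂x - ∂(coeff of dx∧dz)/∂y + ∂(coeff of dx∧dy)/∂z
  = ∂/∂x (3*x) - ∂/∂y (2*y + 3*z) + ∂/∂z (2 - z).
Each of these terms simplifies to sums of mixed partials that cancel in pairs. The result is 0 (by equality of mixed partials for smooth functions — Schwarz / Clairaut).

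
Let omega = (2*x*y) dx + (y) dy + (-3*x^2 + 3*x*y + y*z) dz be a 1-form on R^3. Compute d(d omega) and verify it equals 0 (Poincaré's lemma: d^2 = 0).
d(d omega) = 0

Step 1: d omega = sum_{i<j} (∂f_j/∂x_i - ∂f_i/∂x_j) dx_i ∧ dx_j:
  coeff of dx ∧ dy: -2*x
  coeff of dx ∧ dz: -6*x + 3*y
  coeff of dy ∧ dz: 3*x + z
Step 2: Apply d again to each 2-form coefficient. The only possible 3-form in R^3 is dx ∧ dy ∧ dz, with coefficient
  ∂(coeff of dy∧dz)/∂x - ∂(coeff of dx∧dz)/∂y + ∂(coeff of dx∧dy)/∂z
  = ∂/∂x (3*x + z) - ∂/∂y (-6*x + 3*y) + ∂/∂z (-2*x).
Each of these terms simplifies to sums of mixed partials that cancel in pairs. The result is 0 (by equality of mixed partials for smooth functions — Schwarz / Clairaut).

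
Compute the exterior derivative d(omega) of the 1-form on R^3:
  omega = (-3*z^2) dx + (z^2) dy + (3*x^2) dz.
d(omega) = (6*x + 6*z) dx ∧ dz + (-2*z) dy ∧ dz

For a 1-form omega = sum_i f_i dx_i, the exterior derivative is
  d(omega) = sum_{i < j} (∂f_j/∂x_i - ∂f_i/∂x_j) dx_i ∧ dx_j.
  coefficient of dx ∧ dz: ∂f_3/∂x - ∂f_1/∂z = ∂(3*x^2)/∂x - ∂(-3*z^2)/∂z = 6*x + 6*z
  coefficient of dy ∧ dz: ∂f_3/∂y - ∂f_2/∂z = ∂(3*x^2)/∂y - ∂(z^2)/∂z = -2*z
Assembling: d(omega) = (6*x + 6*z) dx ∧ dz + (-2*z) dy ∧ dz.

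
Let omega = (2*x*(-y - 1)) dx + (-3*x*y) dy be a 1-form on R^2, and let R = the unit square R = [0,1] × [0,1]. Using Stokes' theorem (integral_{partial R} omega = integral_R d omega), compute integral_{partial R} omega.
integral_(partial R) omega = -1/2

Stokes: integral_partial_R omega = integral_R d omega with d omega = (∂Q/∂x - ∂P/∂y) dx ∧ dy.
  ∂Q/∂x = -3*y
  ∂P/∂y = -2*x
  integrand = ∂Q/∂x - ∂P/∂y = 2*x - 3*y.
Integrating over R: integral_0^1 integral_0^1 (2*x - 3*y) dx dy = -1/2.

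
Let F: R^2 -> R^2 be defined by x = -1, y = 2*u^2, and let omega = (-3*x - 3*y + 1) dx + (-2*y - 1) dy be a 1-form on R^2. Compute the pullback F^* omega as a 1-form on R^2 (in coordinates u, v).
F^* omega = (-16*u^3 - 4*u) du

Using F^*(f dg) = (f ∘ F) d(g ∘ F), substitute each coordinate x_i by F_i(u, v) in f_i, and replace dx_i by d F_i = (∂F_i/∂u) du + (∂F_i/∂v) dv.
  For the x component: f_1(F) = 4 - 6*u^2; d F_1 = (0) du + (0) dv
  For the y component: f_2(F) = -4*u^2 - 1; d F_2 = (4*u) du + (0) dv
Combining and collecting du, dv coefficients:
  coeff of du: -16*u^3 - 4*u
  coeff of dv: 0
F^* omega = (-16*u^3 - 4*u) du.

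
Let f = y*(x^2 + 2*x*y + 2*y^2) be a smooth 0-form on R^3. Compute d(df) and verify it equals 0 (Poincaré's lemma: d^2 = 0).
d(df) = 0

Step 1: df = sum_i (∂f/∂x_i) dx_i = (2*y*(x + y)) dx + (x^2 + 4*x*y + 6*y^2) dy + (0) dz.
Step 2: Apply d again. Using the 1-form formula, the coefficient of dx ∧ dy in d(df) is ∂^2 f/∂x ∂y - ∂^2 f/∂y ∂x = (2*x + 4*y) - (2*x + 4*y) = 0 (equality of mixed partials for smooth f).
Similarly for dx ∧ dz and dy ∧ dz — all coefficients vanish. So d(df) = 0.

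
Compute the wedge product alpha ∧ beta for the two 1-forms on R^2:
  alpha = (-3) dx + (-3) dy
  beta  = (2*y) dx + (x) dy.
alpha ∧ beta = (-3*x + 6*y) dx ∧ dy

Distribute the wedge, using dx_i ∧ dx_j = -dx_j ∧ dx_i and dx_i ∧ dx_i = 0. For each pair (i, j) with i < j, the coefficient of dx_i ∧ dx_j in alpha ∧ beta is (alpha_i * beta_j - alpha_j * beta_i). Collecting: alpha ∧ beta = (-3*x + 6*y) dx ∧ dy.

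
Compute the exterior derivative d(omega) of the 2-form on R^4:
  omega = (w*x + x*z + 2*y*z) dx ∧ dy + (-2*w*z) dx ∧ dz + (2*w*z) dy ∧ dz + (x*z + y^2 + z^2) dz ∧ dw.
d(omega) = (x + 2*y) dx ∧ dy ∧ dz + (x) dx ∧ dy ∧ dw + (-z) dx ∧ dz ∧ dw + (2*y + 2*z) dy ∧ dz ∧ dw

For a 2-form omega = sum_{i<j} g_{ij} dx_i ∧ dx_j, the exterior derivative is
  d(omega) = sum_{i<j} d(g_{ij}) ∧ dx_i ∧ dx_j = sum_{i<j, k} (∂g_{ij}/∂x_k) dx_k ∧ dx_i ∧ dx_j.
Expand each term, using dx_k ∧ dx_i ∧ dx_j = sgn(permutation) dx_{(a)} ∧ dx_{(b)} ∧ dx_{(c)} with (a < b < c) sorted:
  d(w*x + x*z + 2*y*z) includes (∂/∂z)(w*x + x*z + 2*y*z) dz = (x + 2*y) dz, which multiplied by dx ∧ dy gives (x + 2*y) dx ∧ dy ∧ dz
  d(w*x + x*z + 2*y*z) includes (∂/∂w)(w*x + x*z + 2*y*z) dw = (x) dw, which multiplied by dx ∧ dy gives (x) dx ∧ dy ∧ dw
  d(-2*w*z) includes (∂/∂w)(-2*w*z) dw = (-2*z) dw, which multiplied by dx ∧ dz gives (-2*z) dx ∧ dz ∧ dw
  d(2*w*z) includes (∂/∂w)(2*w*z) dw = (2*z) dw, which multiplied by dy ∧ dz gives (2*z) dy ∧ dz ∧ dw
  d(x*z + y^2 + z^2) includes (∂/∂x)(x*z + y^2 + z^2) dx = (z) dx, which multiplied by dz ∧ dw gives (z) dx ∧ dz ∧ dw
  d(x*z + y^2 + z^2) includes (∂/∂y)(x*z + y^2 + z^2) dy = (2*y) dy, which multiplied by dz ∧ dw gives (2*y) dy ∧ dz ∧ dw
Collecting like 3-forms: d(omega) = (x + 2*y) dx ∧ dy ∧ dz + (x) dx ∧ dy ∧ dw + (-z) dx ∧ dz ∧ dw + (2*y + 2*z) dy ∧ dz ∧ dw.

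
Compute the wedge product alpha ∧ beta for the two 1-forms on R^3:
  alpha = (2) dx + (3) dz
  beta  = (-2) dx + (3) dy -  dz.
alpha ∧ beta = (6) dx ∧ dy + (4) dx ∧ dz + (-9) dy ∧ dz

Distribute the wedge, using dx_i ∧ dx_j = -dx_j ∧ dx_i and dx_i ∧ dx_i = 0. For each pair (i, j) with i < j, the coefficient of dx_i ∧ dx_j in alpha ∧ beta is (alpha_i * beta_j - alpha_j * beta_i). Collecting: alpha ∧ beta = (6) dx ∧ dy + (4) dx ∧ dz + (-9) dy ∧ dz.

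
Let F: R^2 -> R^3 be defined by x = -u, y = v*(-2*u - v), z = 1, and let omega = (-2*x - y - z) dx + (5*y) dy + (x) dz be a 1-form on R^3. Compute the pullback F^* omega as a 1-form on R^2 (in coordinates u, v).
F^* omega = (20*u*v^2 - 2*u*v - 2*u + 10*v^3 - v^2 + 1) du + (10*v*(2*u^2 + 3*u*v + v^2)) dv

Using F^*(f dg) = (f ∘ F) d(g ∘ F), substitute each coordinate x_i by F_i(u, v) in f_i, and replace dx_i by d F_i = (∂F_i/∂u) du + (∂F_i/∂v) dv.
  For the x component: f_1(F) = 2*u*v + 2*u + v^2 - 1; d F_1 = (-1) du + (0) dv
  For the y component: f_2(F) = 5*v*(-2*u - v); d F_2 = (-2*v) du + (-2*u - 2*v) dv
  For the z component: f_3(F) = -u; d F_3 = (0) du + (0) dv
Combining and collecting du, dv coefficients:
  coeff of du: 20*u*v^2 - 2*u*v - 2*u + 10*v^3 - v^2 + 1
  coeff of dv: 10*v*(2*u^2 + 3*u*v + v^2)
F^* omega = (20*u*v^2 - 2*u*v - 2*u + 10*v^3 - v^2 + 1) du + (10*v*(2*u^2 + 3*u*v + v^2)) dv.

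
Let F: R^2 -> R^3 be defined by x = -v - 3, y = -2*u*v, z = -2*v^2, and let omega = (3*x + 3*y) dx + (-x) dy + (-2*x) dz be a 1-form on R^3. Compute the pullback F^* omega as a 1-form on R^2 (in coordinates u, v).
F^* omega = (2*v*(-v - 3)) du + (4*u*v - 6*u - 8*v^2 - 21*v + 9) dv

Using F^*(f dg) = (f ∘ F) d(g ∘ F), substitute each coordinate x_i by F_i(u, v) in f_i, and replace dx_i by d F_i = (∂F_i/∂u) du + (∂F_i/∂v) dv.
  For the x component: f_1(F) = -6*u*v - 3*v - 9; d F_1 = (0) du + (-1) dv
  For the y component: f_2(F) = v + 3; d F_2 = (-2*v) du + (-2*u) dv
  For the z component: f_3(F) = 2*v + 6; d F_3 = (0) du + (-4*v) dv
Combining and collecting du, dv coefficients:
  coeff of du: 2*v*(-v - 3)
  coeff of dv: 4*u*v - 6*u - 8*v^2 - 21*v + 9
F^* omega = (2*v*(-v - 3)) du + (4*u*v - 6*u - 8*v^2 - 21*v + 9) dv.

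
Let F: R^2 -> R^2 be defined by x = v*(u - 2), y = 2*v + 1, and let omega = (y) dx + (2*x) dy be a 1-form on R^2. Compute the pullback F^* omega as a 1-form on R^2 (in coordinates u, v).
F^* omega = (v*(2*v + 1)) du + (6*u*v + u - 12*v - 2) dv

Using F^*(f dg) = (f ∘ F) d(g ∘ F), substitute each coordinate x_i by F_i(u, v) in f_i, and replace dx_i by d F_i = (∂F_i/∂u) du + (∂F_i/∂v) dv.
  For the x component: f_1(F) = 2*v + 1; d F_1 = (v) du + (u - 2) dv
  For the y component: f_2(F) = 2*v*(u - 2); d F_2 = (0) du + (2) dv
Combining and collecting du, dv coefficients:
  coeff of du: v*(2*v + 1)
  coeff of dv: 6*u*v + u - 12*v - 2
F^* omega = (v*(2*v + 1)) du + (6*u*v + u - 12*v - 2) dv.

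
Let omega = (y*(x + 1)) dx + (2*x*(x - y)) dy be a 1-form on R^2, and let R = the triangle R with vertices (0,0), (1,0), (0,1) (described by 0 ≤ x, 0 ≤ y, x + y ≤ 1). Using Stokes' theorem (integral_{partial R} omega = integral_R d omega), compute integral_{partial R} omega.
integral_(partial R) omega = -1/3

Stokes: integral_partial_R omega = integral_R d omega with d omega = (∂Q/∂x - ∂P/∂y) dx ∧ dy.
  ∂Q/∂x = 4*x - 2*y
  ∂P/∂y = x + 1
  integrand = ∂Q/∂x - ∂P/∂y = 3*x - 2*y - 1.
Integrating over R: integral_0^1 integral_0^{1-x} (3*x - 2*y - 1) dy dx = -1/3.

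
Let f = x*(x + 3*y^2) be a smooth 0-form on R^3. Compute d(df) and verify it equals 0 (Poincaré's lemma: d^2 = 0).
d(df) = 0

Step 1: df = sum_i (∂f/∂x_i) dx_i = (2*x + 3*y^2) dx + (6*x*y) dy + (0) dz.
Step 2: Apply d again. Using the 1-form formula, the coefficient of dx ∧ dy in d(df) is ∂^2 f/∂x ∂y - ∂^2 f/∂y ∂x = (6*y) - (6*y) = 0 (equality of mixed partials for smooth f).
Similarly for dx ∧ dz and dy ∧ dz — all coefficients vanish. So d(df) = 0.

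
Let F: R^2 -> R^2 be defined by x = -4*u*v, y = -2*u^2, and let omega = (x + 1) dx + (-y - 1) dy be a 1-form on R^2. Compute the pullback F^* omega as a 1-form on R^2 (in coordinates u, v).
F^* omega = (-8*u^3 + 16*u*v^2 + 4*u - 4*v) du + (4*u*(4*u*v - 1)) dv

Using F^*(f dg) = (f ∘ F) d(g ∘ F), substitute each coordinate x_i by F_i(u, v) in f_i, and replace dx_i by d F_i = (∂F_i/∂u) du + (∂F_i/∂v) dv.
  For the x component: f_1(F) = -4*u*v + 1; d F_1 = (-4*v) du + (-4*u) dv
  For the y component: f_2(F) = 2*u^2 - 1; d F_2 = (-4*u) du + (0) dv
Combining and collecting du, dv coefficients:
  coeff of du: -8*u^3 + 16*u*v^2 + 4*u - 4*v
  coeff of dv: 4*u*(4*u*v - 1)
F^* omega = (-8*u^3 + 16*u*v^2 + 4*u - 4*v) du + (4*u*(4*u*v - 1)) dv.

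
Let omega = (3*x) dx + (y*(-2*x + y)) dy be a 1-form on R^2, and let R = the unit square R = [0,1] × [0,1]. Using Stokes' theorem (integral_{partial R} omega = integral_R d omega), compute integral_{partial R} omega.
integral_(partial R) omega = -1

Stokes: integral_partial_R omega = integral_R d omega with d omega = (∂Q/∂x - ∂P/∂y) dx ∧ dy.
  ∂Q/∂x = -2*y
  ∂P/∂y = 0
  integrand = ∂Q/∂x - ∂P/∂y = -2*y.
Integrating over R: integral_0^1 integral_0^1 (-2*y) dx dy = -1.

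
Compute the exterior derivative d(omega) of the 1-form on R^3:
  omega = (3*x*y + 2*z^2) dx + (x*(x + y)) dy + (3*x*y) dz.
d(omega) = (-x + y) dx ∧ dy + (3*y - 4*z) dx ∧ dz + (3*x) dy ∧ dz

For a 1-form omega = sum_i f_i dx_i, the exterior derivative is
  d(omega) = sum_{i < j} (∂f_j/∂x_i - ∂f_i/∂x_j) dx_i ∧ dx_j.
  coefficient of dx ∧ dy: ∂f_2/∂x - ∂f_1/∂y = ∂(x*(x + y))/∂x - ∂(3*x*y + 2*z^2)/∂y = -x + y
  coefficient of dx ∧ dz: ∂f_3/∂x - ∂f_1/∂z = ∂(3*x*y)/∂x - ∂(3*x*y + 2*z^2)/∂z = 3*y - 4*z
  coefficient of dy ∧ dz: ∂f_3/∂y - ∂f_2/∂z = ∂(3*x*y)/∂y - ∂(x*(x + y))/∂z = 3*x
Assembling: d(omega) = (-x + y) dx ∧ dy + (3*y - 4*z) dx ∧ dz + (3*x) dy ∧ dz.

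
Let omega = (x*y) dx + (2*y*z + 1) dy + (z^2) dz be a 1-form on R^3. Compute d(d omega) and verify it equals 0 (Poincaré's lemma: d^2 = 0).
d(d omega) = 0

Step 1: d omega = sum_{i<j} (∂f_j/∂x_i - ∂f_i/∂x_j) dx_i ∧ dx_j:
  coeff of dx ∧ dy: -x
  coeff of dx ∧ dz: 0
  coeff of dy ∧ dz: -2*y
Step 2: Apply d again to each 2-form coefficient. The only possible 3-form in R^3 is dx ∧ dy ∧ dz, with coefficient
  ∂(coeff of dy∧dz)/∂x - ∂(coeff of dx∧dz)/∂y + ∂(coeff of dx∧dy)/∂z
  = ∂/∂x (-2*y) - ∂/∂y (0) + ∂/∂z (-x).
Each of these terms simplifies to sums of mixed partials that cancel in pairs. The result is 0 (by equality of mixed partials for smooth functions — Schwarz / Clairaut).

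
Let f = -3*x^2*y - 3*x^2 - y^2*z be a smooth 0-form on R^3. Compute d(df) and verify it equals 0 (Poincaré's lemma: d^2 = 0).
d(df) = 0

Step 1: df = sum_i (∂f/∂x_i) dx_i = (6*x*(-y - 1)) dx + (-3*x^2 - 2*y*z) dy + (-y^2) dz.
Step 2: Apply d again. Using the 1-form formula, the coefficient of dx ∧ dy in d(df) is ∂^2 f/∂x ∂y - ∂^2 f/∂y ∂x = (-6*x) - (-6*x) = 0 (equality of mixed partials for smooth f).
Similarly for dx ∧ dz and dy ∧ dz — all coefficients vanish. So d(df) = 0.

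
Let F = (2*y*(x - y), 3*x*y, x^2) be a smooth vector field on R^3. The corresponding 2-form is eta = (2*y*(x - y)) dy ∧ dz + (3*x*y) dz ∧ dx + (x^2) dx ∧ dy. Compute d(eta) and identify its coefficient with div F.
d(eta) = (3*x + 2*y) dx ∧ dy ∧ dz; div F = 3*x + 2*y

For a 2-form in R^3 of the form above, applying d gives a 3-form with coefficient ∂P/∂x + ∂Q/∂y + ∂R/∂z:
  ∂P/∂x = 2*y
  ∂Q/∂y = 3*x
  ∂R/∂z = 0
Sum = 3*x + 2*y, which is exactly div F.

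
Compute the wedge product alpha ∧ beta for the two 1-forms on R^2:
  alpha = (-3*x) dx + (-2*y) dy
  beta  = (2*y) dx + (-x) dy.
alpha ∧ beta = (3*x^2 + 4*y^2) dx ∧ dy

Distribute the wedge, using dx_i ∧ dx_j = -dx_j ∧ dx_i and dx_i ∧ dx_i = 0. For each pair (i, j) with i < j, the coefficient of dx_i ∧ dx_j in alpha ∧ beta is (alpha_i * beta_j - alpha_j * beta_i). Collecting: alpha ∧ beta = (3*x^2 + 4*y^2) dx ∧ dy.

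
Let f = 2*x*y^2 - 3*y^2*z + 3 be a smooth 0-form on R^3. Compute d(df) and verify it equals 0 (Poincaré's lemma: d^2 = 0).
d(df) = 0

Step 1: df = sum_i (∂f/∂x_i) dx_i = (2*y^2) dx + (2*y*(2*x - 3*z)) dy + (-3*y^2) dz.
Step 2: Apply d again. Using the 1-form formula, the coefficient of dx ∧ dy in d(df) is ∂^2 f/∂x ∂y - ∂^2 f/∂y ∂x = (4*y) - (4*y) = 0 (equality of mixed partials for smooth f).
Similarly for dx ∧ dz and dy ∧ dz — all coefficients vanish. So d(df) = 0.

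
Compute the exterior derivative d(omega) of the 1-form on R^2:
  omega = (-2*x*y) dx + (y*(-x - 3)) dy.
d(omega) = (2*x - y) dx ∧ dy

For a 1-form omega = sum_i f_i dx_i, the exterior derivative is
  d(omega) = sum_{i < j} (∂f_j/∂x_i - ∂f_i/∂x_j) dx_i ∧ dx_j.
  coefficient of dx ∧ dy: ∂f_2/∂x - ∂f_1/∂y = ∂(y*(-x - 3))/∂x - ∂(-2*x*y)/∂y = 2*x - y
Assembling: d(omega) = (2*x - y) dx ∧ dy.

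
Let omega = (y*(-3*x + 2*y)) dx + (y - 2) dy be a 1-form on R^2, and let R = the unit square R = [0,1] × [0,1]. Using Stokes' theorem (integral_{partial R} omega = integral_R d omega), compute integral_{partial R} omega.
integral_(partial R) omega = -1/2

Stokes: integral_partial_R omega = integral_R d omega with d omega = (∂Q/∂x - ∂P/∂y) dx ∧ dy.
  ∂Q/∂x = 0
  ∂P/∂y = -3*x + 4*y
  integrand = ∂Q/∂x - ∂P/∂y = 3*x - 4*y.
Integrating over R: integral_0^1 integral_0^1 (3*x - 4*y) dx dy = -1/2.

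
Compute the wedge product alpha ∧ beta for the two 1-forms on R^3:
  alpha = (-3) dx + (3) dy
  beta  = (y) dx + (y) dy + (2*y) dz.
alpha ∧ beta = (-6*y) dx ∧ dy + (-6*y) dx ∧ dz + (6*y) dy ∧ dz

Distribute the wedge, using dx_i ∧ dx_j = -dx_j ∧ dx_i and dx_i ∧ dx_i = 0. For each pair (i, j) with i < j, the coefficient of dx_i ∧ dx_j in alpha ∧ beta is (alpha_i * beta_j - alpha_j * beta_i). Collecting: alpha ∧ beta = (-6*y) dx ∧ dy + (-6*y) dx ∧ dz + (6*y) dy ∧ dz.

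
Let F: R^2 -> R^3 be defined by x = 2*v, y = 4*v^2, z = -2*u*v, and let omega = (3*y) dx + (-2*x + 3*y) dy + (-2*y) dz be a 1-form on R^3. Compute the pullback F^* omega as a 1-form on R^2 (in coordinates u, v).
F^* omega = (16*v^3) du + (v^2*(16*u + 96*v - 8)) dv

Using F^*(f dg) = (f ∘ F) d(g ∘ F), substitute each coordinate x_i by F_i(u, v) in f_i, and replace dx_i by d F_i = (∂F_i/∂u) du + (∂F_i/∂v) dv.
  For the x component: f_1(F) = 12*v^2; d F_1 = (0) du + (2) dv
  For the y component: f_2(F) = 4*v*(3*v - 1); d F_2 = (0) du + (8*v) dv
  For the z component: f_3(F) = -8*v^2; d F_3 = (-2*v) du + (-2*u) dv
Combining and collecting du, dv coefficients:
  coeff of du: 16*v^3
  coeff of dv: v^2*(16*u + 96*v - 8)
F^* omega = (16*v^3) du + (v^2*(16*u + 96*v - 8)) dv.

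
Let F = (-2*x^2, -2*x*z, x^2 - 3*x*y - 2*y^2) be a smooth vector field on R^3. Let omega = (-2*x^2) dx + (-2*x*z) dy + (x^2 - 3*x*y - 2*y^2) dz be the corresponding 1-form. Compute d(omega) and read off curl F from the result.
d(omega) = (-x - 4*y) dy ∧ dz + (-2*x + 3*y) dz ∧ dx + (-2*z) dx ∧ dy; curl F = (-x - 4*y, -2*x + 3*y, -2*z)

d omega = sum_{i<j} (∂f_j/∂x_i - ∂f_i/∂x_j) dx_i ∧ dx_j. Under the identification (dy ∧ dz, dz ∧ dx, dx ∧ dy) ↔ (e_x, e_y, e_z), the coefficients are exactly the components of curl F. Compute:
  ∂R/∂y - ∂Q/∂z = (-3*x - 4*y) - (-2*x) = -x - 4*y
  ∂P/∂z - ∂R/∂x = (0) - (2*x - 3*y) = -2*x + 3*y
  ∂Q/∂x - ∂P/∂y = (-2*z) - (0) = -2*z.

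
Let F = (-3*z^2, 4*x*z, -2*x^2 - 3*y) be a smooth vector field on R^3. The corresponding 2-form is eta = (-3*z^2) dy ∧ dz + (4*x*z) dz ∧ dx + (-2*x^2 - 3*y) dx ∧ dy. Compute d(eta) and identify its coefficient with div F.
d(eta) = (0) dx ∧ dy ∧ dz; div F = 0

For a 2-form in R^3 of the form above, applying d gives a 3-form with coefficient ∂P/∂x + ∂Q/∂y + ∂R/∂z:
  ∂P/∂x = 0
  ∂Q/∂y = 0
  ∂R/∂z = 0
Sum = 0, which is exactly div F.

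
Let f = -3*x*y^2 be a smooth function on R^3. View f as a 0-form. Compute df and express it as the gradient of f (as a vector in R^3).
df = (-3*y^2) dx + (-6*x*y) dy + (0) dz; grad f = (-3*y^2, -6*x*y, 0)

For a 0-form f, d f = (∂f/∂x) dx + (∂f/∂y) dy + (∂f/∂z) dz. The components of the vector representation are exactly the entries of grad f in Cartesian coordinates:
  ∂f/∂x = -3*y^2
  ∂f/∂y = -6*x*y
  ∂f/∂z = 0.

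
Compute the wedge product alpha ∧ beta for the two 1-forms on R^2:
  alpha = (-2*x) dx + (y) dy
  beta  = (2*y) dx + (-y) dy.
alpha ∧ beta = (2*y*(x - y)) dx ∧ dy

Distribute the wedge, using dx_i ∧ dx_j = -dx_j ∧ dx_i and dx_i ∧ dx_i = 0. For each pair (i, j) with i < j, the coefficient of dx_i ∧ dx_j in alpha ∧ beta is (alpha_i * beta_j - alpha_j * beta_i). Collecting: alpha ∧ beta = (2*y*(x - y)) dx ∧ dy.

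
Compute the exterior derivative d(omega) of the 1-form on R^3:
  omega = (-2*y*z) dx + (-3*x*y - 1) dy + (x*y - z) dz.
d(omega) = (-3*y + 2*z) dx ∧ dy + (3*y) dx ∧ dz + (x) dy ∧ dz

For a 1-form omega = sum_i f_i dx_i, the exterior derivative is
  d(omega) = sum_{i < j} (∂f_j/∂x_i - ∂f_i/∂x_j) dx_i ∧ dx_j.
  coefficient of dx ∧ dy: ∂f_2/∂x - ∂f_1/∂y = ∂(-3*x*y - 1)/∂x - ∂(-2*y*z)/∂y = -3*y + 2*z
  coefficient of dx ∧ dz: ∂f_3/∂x - ∂f_1/∂z = ∂(x*y - z)/∂x - ∂(-2*y*z)/∂z = 3*y
  coefficient of dy ∧ dz: ∂f_3/∂y - ∂f_2/∂z = ∂(x*y - z)/∂y - ∂(-3*x*y - 1)/∂z = x
Assembling: d(omega) = (-3*y + 2*z) dx ∧ dy + (3*y) dx ∧ dz + (x) dy ∧ dz.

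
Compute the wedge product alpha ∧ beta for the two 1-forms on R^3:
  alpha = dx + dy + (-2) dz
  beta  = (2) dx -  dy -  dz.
alpha ∧ beta = (-3) dx ∧ dy + (3) dx ∧ dz + (-3) dy ∧ dz

Distribute the wedge, using dx_i ∧ dx_j = -dx_j ∧ dx_i and dx_i ∧ dx_i = 0. For each pair (i, j) with i < j, the coefficient of dx_i ∧ dx_j in alpha ∧ beta is (alpha_i * beta_j - alpha_j * beta_i). Collecting: alpha ∧ beta = (-3) dx ∧ dy + (3) dx ∧ dz + (-3) dy ∧ dz.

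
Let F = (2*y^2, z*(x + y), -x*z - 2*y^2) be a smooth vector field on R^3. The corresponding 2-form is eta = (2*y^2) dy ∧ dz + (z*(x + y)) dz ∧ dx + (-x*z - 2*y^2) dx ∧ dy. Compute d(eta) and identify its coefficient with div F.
d(eta) = (-x + z) dx ∧ dy ∧ dz; div F = -x + z

For a 2-form in R^3 of the form above, applying d gives a 3-form with coefficient ∂P/∂x + ∂Q/∂y + ∂R/∂z:
  ∂P/∂x = 0
  ∂Q/∂y = z
  ∂R/∂z = -x
Sum = -x + z, which is exactly div F.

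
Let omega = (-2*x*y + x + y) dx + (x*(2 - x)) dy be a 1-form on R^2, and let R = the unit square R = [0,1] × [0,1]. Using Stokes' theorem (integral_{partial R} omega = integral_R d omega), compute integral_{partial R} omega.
integral_(partial R) omega = 1

Stokes: integral_partial_R omega = integral_R d omega with d omega = (∂Q/∂x - ∂P/∂y) dx ∧ dy.
  ∂Q/∂x = 2 - 2*x
  ∂P/∂y = 1 - 2*x
  integrand = ∂Q/∂x - ∂P/∂y = 1.
Integrating over R: integral_0^1 integral_0^1 (1) dx dy = 1.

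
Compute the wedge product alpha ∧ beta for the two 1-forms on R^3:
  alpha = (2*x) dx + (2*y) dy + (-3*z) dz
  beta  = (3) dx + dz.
alpha ∧ beta = (2*x + 9*z) dx ∧ dz + (-6*y) dx ∧ dy + (2*y) dy ∧ dz

Distribute the wedge, using dx_i ∧ dx_j = -dx_j ∧ dx_i and dx_i ∧ dx_i = 0. For each pair (i, j) with i < j, the coefficient of dx_i ∧ dx_j in alpha ∧ beta is (alpha_i * beta_j - alpha_j * beta_i). Collecting: alpha ∧ beta = (2*x + 9*z) dx ∧ dz + (-6*y) dx ∧ dy + (2*y) dy ∧ dz.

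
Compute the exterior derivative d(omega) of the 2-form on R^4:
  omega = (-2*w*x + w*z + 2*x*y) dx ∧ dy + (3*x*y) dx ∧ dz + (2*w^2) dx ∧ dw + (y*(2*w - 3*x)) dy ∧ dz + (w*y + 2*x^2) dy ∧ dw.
d(omega) = (w - 3*x - 3*y) dx ∧ dy ∧ dz + (2*x + z) dx ∧ dy ∧ dw + (2*y) dy ∧ dz ∧ dw

For a 2-form omega = sum_{i<j} g_{ij} dx_i ∧ dx_j, the exterior derivative is
  d(omega) = sum_{i<j} d(g_{ij}) ∧ dx_i ∧ dx_j = sum_{i<j, k} (∂g_{ij}/∂x_k) dx_k ∧ dx_i ∧ dx_j.
Expand each term, using dx_k ∧ dx_i ∧ dx_j = sgn(permutation) dx_{(a)} ∧ dx_{(b)} ∧ dx_{(c)} with (a < b < c) sorted:
  d(-2*w*x + w*z + 2*x*y) includes (∂/∂z)(-2*w*x + w*z + 2*x*y) dz = (w) dz, which multiplied by dx ∧ dy gives (w) dx ∧ dy ∧ dz
  d(-2*w*x + w*z + 2*x*y) includes (∂/∂w)(-2*w*x + w*z + 2*x*y) dw = (-2*x + z) dw, which multiplied by dx ∧ dy gives (-2*x + z) dx ∧ dy ∧ dw
  d(3*x*y) includes (∂/∂y)(3*x*y) dy = (3*x) dy, which multiplied by dx ∧ dz gives (-3*x) dx ∧ dy ∧ dz
  d(y*(2*w - 3*x)) includes (∂/∂x)(y*(2*w - 3*x)) dx = (-3*y) dx, which multiplied by dy ∧ dz gives (-3*y) dx ∧ dy ∧ dz
  d(y*(2*w - 3*x)) includes (∂/∂w)(y*(2*w - 3*x)) dw = (2*y) dw, which multiplied by dy ∧ dz gives (2*y) dy ∧ dz ∧ dw
  d(w*y + 2*x^2) includes (∂/∂x)(w*y + 2*x^2) dx = (4*x) dx, which multiplied by dy ∧ dw gives (4*x) dx ∧ dy ∧ dw
Collecting like 3-forms: d(omega) = (w - 3*x - 3*y) dx ∧ dy ∧ dz + (2*x + z) dx ∧ dy ∧ dw + (2*y) dy ∧ dz ∧ dw.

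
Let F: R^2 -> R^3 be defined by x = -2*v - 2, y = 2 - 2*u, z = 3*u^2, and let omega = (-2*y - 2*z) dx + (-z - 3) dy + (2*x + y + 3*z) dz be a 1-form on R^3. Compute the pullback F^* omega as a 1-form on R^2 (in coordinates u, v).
F^* omega = (54*u^3 - 6*u^2 - 24*u*v - 12*u + 6) du + (12*u^2 - 8*u + 8) dv

Using F^*(f dg) = (f ∘ F) d(g ∘ F), substitute each coordinate x_i by F_i(u, v) in f_i, and replace dx_i by d F_i = (∂F_i/∂u) du + (∂F_i/∂v) dv.
  For the x component: f_1(F) = -6*u^2 + 4*u - 4; d F_1 = (0) du + (-2) dv
  For the y component: f_2(F) = -3*u^2 - 3; d F_2 = (-2) du + (0) dv
  For the z component: f_3(F) = 9*u^2 - 2*u - 4*v - 2; d F_3 = (6*u) du + (0) dv
Combining and collecting du, dv coefficients:
  coeff of du: 54*u^3 - 6*u^2 - 24*u*v - 12*u + 6
  coeff of dv: 12*u^2 - 8*u + 8
F^* omega = (54*u^3 - 6*u^2 - 24*u*v - 12*u + 6) du + (12*u^2 - 8*u + 8) dv.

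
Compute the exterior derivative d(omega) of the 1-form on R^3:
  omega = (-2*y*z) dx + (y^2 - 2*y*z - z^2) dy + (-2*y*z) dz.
d(omega) = (2*z) dx ∧ dy + (2*y) dx ∧ dz + (2*y) dy ∧ dz

For a 1-form omega = sum_i f_i dx_i, the exterior derivative is
  d(omega) = sum_{i < j} (∂f_j/∂x_i - ∂f_i/∂x_j) dx_i ∧ dx_j.
  coefficient of dx ∧ dy: ∂f_2/∂x - ∂f_1/∂y = ∂(y^2 - 2*y*z - z^2)/∂x - ∂(-2*y*z)/∂y = 2*z
  coefficient of dx ∧ dz: ∂f_3/∂x - ∂f_1/∂z = ∂(-2*y*z)/∂x - ∂(-2*y*z)/∂z = 2*y
  coefficient of dy ∧ dz: ∂f_3/∂y - ∂f_2/∂z = ∂(-2*y*z)/∂y - ∂(y^2 - 2*y*z - z^2)/∂z = 2*y
Assembling: d(omega) = (2*z) dx ∧ dy + (2*y) dx ∧ dz + (2*y) dy ∧ dz.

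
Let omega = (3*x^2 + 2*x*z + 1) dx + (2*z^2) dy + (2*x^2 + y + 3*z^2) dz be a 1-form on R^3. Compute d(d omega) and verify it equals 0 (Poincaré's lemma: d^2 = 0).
d(d omega) = 0

Step 1: d omega = sum_{i<j} (∂f_j/∂x_i - ∂f_i/∂x_j) dx_i ∧ dx_j:
  coeff of dx ∧ dy: 0
  coeff of dx ∧ dz: 2*x
  coeff of dy ∧ dz: 1 - 4*z
Step 2: Apply d again to each 2-form coefficient. The only possible 3-form in R^3 is dx ∧ dy ∧ dz, with coefficient
  ∂(coeff of dy∧dz)/∂x - ∂(coeff of dx∧dz)/∂y + ∂(coeff of dx∧dy)/∂z
  = ∂/∂x (1 - 4*z) - ∂/∂y (2*x) + ∂/∂z (0).
Each of these terms simplifies to sums of mixed partials that cancel in pairs. The result is 0 (by equality of mixed partials for smooth functions — Schwarz / Clairaut).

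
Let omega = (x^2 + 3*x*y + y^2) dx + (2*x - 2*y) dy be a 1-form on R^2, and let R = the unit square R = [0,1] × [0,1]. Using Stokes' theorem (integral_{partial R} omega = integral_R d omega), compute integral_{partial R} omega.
integral_(partial R) omega = -1/2

Stokes: integral_partial_R omega = integral_R d omega with d omega = (∂Q/∂x - ∂P/∂y) dx ∧ dy.
  ∂Q/∂x = 2
  ∂P/∂y = 3*x + 2*y
  integrand = ∂Q/∂x - ∂P/∂y = -3*x - 2*y + 2.
Integrating over R: integral_0^1 integral_0^1 (-3*x - 2*y + 2) dx dy = -1/2.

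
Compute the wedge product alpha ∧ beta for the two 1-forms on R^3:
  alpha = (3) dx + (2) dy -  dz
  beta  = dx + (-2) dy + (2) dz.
alpha ∧ beta = (-8) dx ∧ dy + (7) dx ∧ dz + (2) dy ∧ dz

Distribute the wedge, using dx_i ∧ dx_j = -dx_j ∧ dx_i and dx_i ∧ dx_i = 0. For each pair (i, j) with i < j, the coefficient of dx_i ∧ dx_j in alpha ∧ beta is (alpha_i * beta_j - alpha_j * beta_i). Collecting: alpha ∧ beta = (-8) dx ∧ dy + (7) dx ∧ dz + (2) dy ∧ dz.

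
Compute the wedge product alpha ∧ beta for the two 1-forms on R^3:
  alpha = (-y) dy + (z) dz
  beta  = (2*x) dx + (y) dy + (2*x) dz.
alpha ∧ beta = (2*x*y) dx ∧ dy + (-y*(2*x + z)) dy ∧ dz + (-2*x*z) dx ∧ dz

Distribute the wedge, using dx_i ∧ dx_j = -dx_j ∧ dx_i and dx_i ∧ dx_i = 0. For each pair (i, j) with i < j, the coefficient of dx_i ∧ dx_j in alpha ∧ beta is (alpha_i * beta_j - alpha_j * beta_i). Collecting: alpha ∧ beta = (2*x*y) dx ∧ dy + (-y*(2*x + z)) dy ∧ dz + (-2*x*z) dx ∧ dz.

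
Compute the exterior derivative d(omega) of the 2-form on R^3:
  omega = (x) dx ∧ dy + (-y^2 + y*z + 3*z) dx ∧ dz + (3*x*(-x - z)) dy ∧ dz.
d(omega) = (-6*x + 2*y - 4*z) dx ∧ dy ∧ dz

For a 2-form omega = sum_{i<j} g_{ij} dx_i ∧ dx_j, the exterior derivative is
  d(omega) = sum_{i<j} d(g_{ij}) ∧ dx_i ∧ dx_j = sum_{i<j, k} (∂g_{ij}/∂x_k) dx_k ∧ dx_i ∧ dx_j.
Expand each term, using dx_k ∧ dx_i ∧ dx_j = sgn(permutation) dx_{(a)} ∧ dx_{(b)} ∧ dx_{(c)} with (a < b < c) sorted:
  d(-y^2 + y*z + 3*z) includes (∂/∂y)(-y^2 + y*z + 3*z) dy = (-2*y + z) dy, which multiplied by dx ∧ dz gives (2*y - z) dx ∧ dy ∧ dz
  d(3*x*(-x - z)) includes (∂/∂x)(3*x*(-x - z)) dx = (-6*x - 3*z) dx, which multiplied by dy ∧ dz gives (-6*x - 3*z) dx ∧ dy ∧ dz
Collecting like 3-forms: d(omega) = (-6*x + 2*y - 4*z) dx ∧ dy ∧ dz.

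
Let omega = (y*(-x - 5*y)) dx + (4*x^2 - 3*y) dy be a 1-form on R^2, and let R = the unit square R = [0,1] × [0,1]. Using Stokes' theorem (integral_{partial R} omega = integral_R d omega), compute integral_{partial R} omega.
integral_(partial R) omega = 19/2

Stokes: integral_partial_R omega = integral_R d omega with d omega = (∂Q/∂x - ∂P/∂y) dx ∧ dy.
  ∂Q/∂x = 8*x
  ∂P/∂y = -x - 10*y
  integrand = ∂Q/∂x - ∂P/∂y = 9*x + 10*y.
Integrating over R: integral_0^1 integral_0^1 (9*x + 10*y) dx dy = 19/2.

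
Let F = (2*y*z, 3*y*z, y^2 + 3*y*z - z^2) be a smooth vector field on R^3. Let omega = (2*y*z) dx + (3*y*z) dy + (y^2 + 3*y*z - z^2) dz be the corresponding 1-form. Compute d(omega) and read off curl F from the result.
d(omega) = (-y + 3*z) dy ∧ dz + (2*y) dz ∧ dx + (-2*z) dx ∧ dy; curl F = (-y + 3*z, 2*y, -2*z)

d omega = sum_{i<j} (∂f_j/∂x_i - ∂f_i/∂x_j) dx_i ∧ dx_j. Under the identification (dy ∧ dz, dz ∧ dx, dx ∧ dy) ↔ (e_x, e_y, e_z), the coefficients are exactly the components of curl F. Compute:
  ∂R/∂y - ∂Q/∂z = (2*y + 3*z) - (3*y) = -y + 3*z
  ∂P/∂z - ∂R/∂x = (2*y) - (0) = 2*y
  ∂Q/∂x - ∂P/∂y = (0) - (2*z) = -2*z.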